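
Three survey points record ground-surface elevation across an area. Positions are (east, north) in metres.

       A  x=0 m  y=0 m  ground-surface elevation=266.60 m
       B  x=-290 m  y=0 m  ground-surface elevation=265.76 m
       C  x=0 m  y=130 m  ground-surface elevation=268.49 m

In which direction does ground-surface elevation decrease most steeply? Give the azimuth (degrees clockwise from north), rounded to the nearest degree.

191°

∂z/∂x = (265.76 − 266.60) / (-290 − 0) = +0.002897
∂z/∂y = (268.49 − 266.60) / (130 − 0) = +0.01454
Steepest decrease is along −∇f: components (-0.002897 E, -0.01454 N).
Azimuth = atan2(-0.002897, -0.01454) = 191.3° ≈ 191°.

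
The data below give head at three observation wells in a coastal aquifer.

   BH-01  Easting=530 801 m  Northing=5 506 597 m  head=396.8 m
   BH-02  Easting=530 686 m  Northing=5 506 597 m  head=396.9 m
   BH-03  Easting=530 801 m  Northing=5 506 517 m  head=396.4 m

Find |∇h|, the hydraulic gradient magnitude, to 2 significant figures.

0.0051

∂h/∂x = (396.9 − 396.8) / (530686 − 530801) = -0.0008696
∂h/∂y = (396.4 − 396.8) / (5506517 − 5506597) = +0.005000
|∇h| = √(-0.0008696² + 0.005000²) = 0.005075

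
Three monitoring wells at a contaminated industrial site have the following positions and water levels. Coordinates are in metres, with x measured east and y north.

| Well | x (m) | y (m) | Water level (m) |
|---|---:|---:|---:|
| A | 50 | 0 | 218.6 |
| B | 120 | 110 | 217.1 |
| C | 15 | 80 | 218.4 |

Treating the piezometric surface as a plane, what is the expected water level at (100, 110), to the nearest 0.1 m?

Three-point gradient (reference A): Δ to B = (70, 110, -1.5), Δ to C = (-35, 80, -0.2).
∂h/∂x = -0.01037, ∂h/∂y = -0.007037 (det = 9450).
h(100, 110) = 218.6 + (-0.01037)·(50) + (-0.007037)·(110) = 218.6 -0.519 -0.774 = 217.307 m.

217.3 m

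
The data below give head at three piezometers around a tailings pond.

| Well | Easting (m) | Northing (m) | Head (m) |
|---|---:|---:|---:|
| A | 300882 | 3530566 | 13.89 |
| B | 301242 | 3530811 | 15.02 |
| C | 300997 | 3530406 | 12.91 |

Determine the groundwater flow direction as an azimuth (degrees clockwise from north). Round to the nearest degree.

173°

Taking A as reference: B−A = (360, 245, +1.13); C−A = (115, -160, -0.98).
Determinant of the coordinate differences = 360·(-160) − 115·245 = -85775.
∂h/∂x = [(+1.13)·(-160) − (-0.98)·245] / -85775 = -0.0006913
∂h/∂y = [360·(-0.98) − 115·(+1.13)] / -85775 = +0.005628
Flow direction (−∇h) has components (+0.0006913 E, -0.005628 N).
Azimuth = atan2(E, N) = atan2(+0.0006913, -0.005628) = 173.0° ≈ 173°.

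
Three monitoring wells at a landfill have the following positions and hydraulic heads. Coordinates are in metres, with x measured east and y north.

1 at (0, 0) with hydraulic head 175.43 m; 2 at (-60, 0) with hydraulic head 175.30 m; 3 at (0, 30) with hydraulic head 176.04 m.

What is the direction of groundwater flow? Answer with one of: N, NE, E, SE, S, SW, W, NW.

S

∂h/∂x = (175.30 − 175.43) / (-60 − 0) = +0.002167
∂h/∂y = (176.04 − 175.43) / (30 − 0) = +0.02033
Flow = −∇h = (-0.002167 east, -0.02033 north), which points south.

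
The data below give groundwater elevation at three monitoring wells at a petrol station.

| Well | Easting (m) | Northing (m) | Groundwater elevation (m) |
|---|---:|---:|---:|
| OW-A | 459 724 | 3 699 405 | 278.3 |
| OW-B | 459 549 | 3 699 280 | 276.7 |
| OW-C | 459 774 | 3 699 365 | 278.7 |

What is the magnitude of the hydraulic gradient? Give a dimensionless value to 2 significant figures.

0.0086

Taking OW-A as reference: OW-B−OW-A = (-175, -125, -1.6); OW-C−OW-A = (50, -40, +0.4).
Determinant of the coordinate differences = (-175)·(-40) − 50·(-125) = 13250.
∂h/∂x = [(-1.6)·(-40) − (+0.4)·(-125)] / 13250 = +0.008604
∂h/∂y = [(-175)·(+0.4) − 50·(-1.6)] / 13250 = +0.0007547
|∇h| = √(0.008604² + 0.0007547²) = 0.008637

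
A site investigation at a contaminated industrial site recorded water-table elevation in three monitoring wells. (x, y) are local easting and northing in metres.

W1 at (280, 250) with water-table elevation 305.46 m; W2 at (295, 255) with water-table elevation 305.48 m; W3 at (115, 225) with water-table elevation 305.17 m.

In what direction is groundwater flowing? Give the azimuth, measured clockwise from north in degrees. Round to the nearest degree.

Differences from W1: to W2 (Δx, Δy, Δh) = (15, 5, +0.02); to W3 = (-165, -25, -0.29).
Solve a·Δx + b·Δy = Δh: det = 15·(-25) − (-165)·5 = 450.
∂h/∂x = [(+0.02)·(-25) − (-0.29)·5] / 450 = +0.002111
∂h/∂y = [15·(-0.29) − (-165)·(+0.02)] / 450 = -0.002333
Flow direction (−∇h) has components (-0.002111 E, +0.002333 N).
Azimuth = atan2(E, N) = atan2(-0.002111, +0.002333) = 317.9° ≈ 318°.

318°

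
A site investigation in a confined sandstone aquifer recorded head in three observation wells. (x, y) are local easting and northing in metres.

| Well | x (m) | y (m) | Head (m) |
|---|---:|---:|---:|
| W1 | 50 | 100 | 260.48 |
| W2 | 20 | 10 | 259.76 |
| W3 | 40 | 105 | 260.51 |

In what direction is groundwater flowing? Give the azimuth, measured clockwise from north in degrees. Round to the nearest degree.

Differences from W1: to W2 (Δx, Δy, Δh) = (-30, -90, -0.72); to W3 = (-10, 5, +0.03).
Solve a·Δx + b·Δy = Δh: det = (-30)·5 − (-10)·(-90) = -1050.
∂h/∂x = [(-0.72)·5 − (+0.03)·(-90)] / -1050 = +0.0008571
∂h/∂y = [(-30)·(+0.03) − (-10)·(-0.72)] / -1050 = +0.007714
Flow direction (−∇h) has components (-0.0008571 E, -0.007714 N).
Azimuth = atan2(E, N) = atan2(-0.0008571, -0.007714) = 186.3° ≈ 186°.

186°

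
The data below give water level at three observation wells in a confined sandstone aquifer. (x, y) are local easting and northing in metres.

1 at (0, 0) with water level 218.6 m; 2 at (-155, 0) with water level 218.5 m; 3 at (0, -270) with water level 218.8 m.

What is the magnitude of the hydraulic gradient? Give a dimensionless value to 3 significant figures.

∂h/∂x = (218.5 − 218.6) / (-155 − 0) = +0.0006452
∂h/∂y = (218.8 − 218.6) / (-270 − 0) = -0.0007407
|∇h| = √(0.0006452² + -0.0007407²) = 0.0009823

0.000982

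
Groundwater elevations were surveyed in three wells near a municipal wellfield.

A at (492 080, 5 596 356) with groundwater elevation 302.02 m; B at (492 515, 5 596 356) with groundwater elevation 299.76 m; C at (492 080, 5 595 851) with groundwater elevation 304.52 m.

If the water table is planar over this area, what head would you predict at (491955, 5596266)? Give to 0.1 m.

∂h/∂x = (299.76 − 302.02) / (492515 − 492080) = -0.005195
∂h/∂y = (304.52 − 302.02) / (5595851 − 5596356) = -0.004950
h(491955, 5596266) = 302.02 + (-0.005195)·(-125) + (-0.004950)·(-90) = 302.02 +0.649 +0.446 = 303.115 m.

303.1 m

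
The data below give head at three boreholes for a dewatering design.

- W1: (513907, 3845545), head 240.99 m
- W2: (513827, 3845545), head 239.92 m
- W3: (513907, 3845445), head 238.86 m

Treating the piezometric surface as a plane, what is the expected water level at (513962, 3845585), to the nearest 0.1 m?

242.6 m

∂h/∂x = (239.92 − 240.99) / (513827 − 513907) = +0.01338
∂h/∂y = (238.86 − 240.99) / (3845445 − 3845545) = +0.02130
h(513962, 3845585) = 240.99 + (+0.01338)·(55) + (+0.02130)·(40) = 240.99 +0.736 +0.852 = 242.578 m.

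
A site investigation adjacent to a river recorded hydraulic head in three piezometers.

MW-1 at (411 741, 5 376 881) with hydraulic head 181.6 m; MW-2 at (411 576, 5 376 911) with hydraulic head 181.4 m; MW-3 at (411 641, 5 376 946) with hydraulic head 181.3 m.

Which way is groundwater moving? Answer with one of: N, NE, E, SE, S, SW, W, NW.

N

With h = a·x + b·y + c and MW-1 as origin, the differences give:
  (-165)·a + 30·b = -0.2
  (-100)·a + 65·b = -0.3
Eliminate b (×65 and ×30, subtract): -7725·a = -4.00 → a = ∂h/∂x = +0.0005178
Back-substitute: b = ∂h/∂y = -0.003819.
Flow = −∇h = (-0.0005178 east, +0.003819 north), which points north.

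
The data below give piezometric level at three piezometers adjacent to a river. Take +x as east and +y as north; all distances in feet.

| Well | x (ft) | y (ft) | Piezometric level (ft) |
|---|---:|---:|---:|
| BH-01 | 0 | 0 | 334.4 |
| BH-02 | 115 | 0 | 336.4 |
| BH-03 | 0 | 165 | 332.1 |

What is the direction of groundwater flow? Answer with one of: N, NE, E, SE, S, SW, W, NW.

NW

∂h/∂x = (336.4 − 334.4) / (115 − 0) = +0.01739
∂h/∂y = (332.1 − 334.4) / (165 − 0) = -0.01394
Flow = −∇h = (-0.01739 east, +0.01394 north), which points northwest.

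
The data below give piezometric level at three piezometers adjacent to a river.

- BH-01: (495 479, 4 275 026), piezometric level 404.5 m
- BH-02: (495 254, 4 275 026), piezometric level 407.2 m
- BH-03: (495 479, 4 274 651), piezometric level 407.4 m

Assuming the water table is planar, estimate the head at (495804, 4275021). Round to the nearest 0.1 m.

400.6 m

∂h/∂x = (407.2 − 404.5) / (495254 − 495479) = -0.01200
∂h/∂y = (407.4 − 404.5) / (4274651 − 4275026) = -0.007733
h(495804, 4275021) = 404.5 + (-0.01200)·(325) + (-0.007733)·(-5) = 404.5 -3.900 +0.039 = 400.639 m.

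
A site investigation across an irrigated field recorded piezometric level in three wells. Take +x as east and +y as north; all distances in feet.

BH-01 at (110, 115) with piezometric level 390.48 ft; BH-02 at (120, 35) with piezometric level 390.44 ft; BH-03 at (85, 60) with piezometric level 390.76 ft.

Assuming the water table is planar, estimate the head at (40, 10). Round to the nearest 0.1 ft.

391.2 ft

Differences from BH-01: to BH-02 (Δx, Δy, Δh) = (10, -80, -0.04); to BH-03 = (-25, -55, +0.28).
Determinant of the coordinate differences = 10·(-55) − (-25)·(-80) = -2550.
∂h/∂x = [(-0.04)·(-55) − (+0.28)·(-80)] / -2550 = -0.009647
∂h/∂y = [10·(+0.28) − (-25)·(-0.04)] / -2550 = -0.0007059
h(40, 10) = 390.48 + (-0.009647)·(-70) + (-0.0007059)·(-105) = 390.48 +0.675 +0.074 = 391.229 ft.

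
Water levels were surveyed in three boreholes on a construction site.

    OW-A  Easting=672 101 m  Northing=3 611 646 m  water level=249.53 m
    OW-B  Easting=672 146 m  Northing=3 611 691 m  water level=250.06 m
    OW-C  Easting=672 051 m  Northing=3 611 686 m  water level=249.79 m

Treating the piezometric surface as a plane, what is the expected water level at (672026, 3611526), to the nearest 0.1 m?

Taking OW-A as reference: OW-B−OW-A = (45, 45, +0.53); OW-C−OW-A = (-50, 40, +0.26).
Determinant of the coordinate differences = 45·40 − (-50)·45 = 4050.
∂h/∂x = [(+0.53)·40 − (+0.26)·45] / 4050 = +0.002346
∂h/∂y = [45·(+0.26) − (-50)·(+0.53)] / 4050 = +0.009432
h(672026, 3611526) = 249.53 + (+0.002346)·(-75) + (+0.009432)·(-120) = 249.53 -0.176 -1.132 = 248.222 m.

248.2 m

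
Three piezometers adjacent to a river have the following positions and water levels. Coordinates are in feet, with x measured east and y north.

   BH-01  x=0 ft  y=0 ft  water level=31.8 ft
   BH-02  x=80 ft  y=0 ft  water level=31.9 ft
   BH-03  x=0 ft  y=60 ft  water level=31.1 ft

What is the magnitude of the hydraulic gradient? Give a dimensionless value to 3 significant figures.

∂h/∂x = (31.9 − 31.8) / (80 − 0) = +0.001250
∂h/∂y = (31.1 − 31.8) / (60 − 0) = -0.01167
|∇h| = √(0.001250² + -0.01167²) = 0.01174

0.0117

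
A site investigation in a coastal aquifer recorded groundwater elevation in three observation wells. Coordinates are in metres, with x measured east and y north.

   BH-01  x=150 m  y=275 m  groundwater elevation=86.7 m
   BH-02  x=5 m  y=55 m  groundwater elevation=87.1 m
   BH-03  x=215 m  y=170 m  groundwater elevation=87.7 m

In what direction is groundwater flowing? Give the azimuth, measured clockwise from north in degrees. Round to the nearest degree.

314°

With h = a·x + b·y + c and BH-01 as origin, the differences give:
  (-145)·a + (-220)·b = +0.4
  65·a + (-105)·b = +1.0
Eliminate b (×(-105) and ×(-220), subtract): 29525·a = 178.00 → a = ∂h/∂x = +0.006029
Back-substitute: b = ∂h/∂y = -0.005792.
Flow direction (−∇h) has components (-0.006029 E, +0.005792 N).
Azimuth = atan2(E, N) = atan2(-0.006029, +0.005792) = 313.9° ≈ 314°.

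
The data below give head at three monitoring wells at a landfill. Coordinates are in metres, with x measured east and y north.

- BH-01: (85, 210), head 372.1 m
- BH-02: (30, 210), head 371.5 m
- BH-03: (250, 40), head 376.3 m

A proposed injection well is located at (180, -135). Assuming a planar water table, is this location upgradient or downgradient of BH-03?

With h = a·x + b·y + c and BH-01 as origin, the differences give:
  (-55)·a + 0·b = -0.6
  165·a + (-170)·b = +4.2
Eliminate b (×(-170) and ×0, subtract): 9350·a = 102.00 → a = ∂h/∂x = +0.01091
Back-substitute: b = ∂h/∂y = -0.01412.
Head at (180, -135) = 372.1 + (+0.01091)·(95) + (-0.01412)·(-345) = 378.01 m.
That is higher than the 376.3 m at BH-03, so the point is upgradient.

upgradient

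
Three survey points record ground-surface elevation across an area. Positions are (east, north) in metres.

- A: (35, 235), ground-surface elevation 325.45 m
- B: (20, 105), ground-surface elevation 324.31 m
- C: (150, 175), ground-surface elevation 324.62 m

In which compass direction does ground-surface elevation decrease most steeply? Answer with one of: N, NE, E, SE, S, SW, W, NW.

S

With z = a·x + b·y + c and A as origin, the differences give:
  (-15)·a + (-130)·b = -1.14
  115·a + (-60)·b = -0.83
Eliminate b (×(-60) and ×(-130), subtract): 15850·a = -39.500 → a = ∂z/∂x = -0.002492
Back-substitute: b = ∂z/∂y = +0.009057.
Steepest decrease is along −∇f = (+0.002492 E, -0.009057 N) → south.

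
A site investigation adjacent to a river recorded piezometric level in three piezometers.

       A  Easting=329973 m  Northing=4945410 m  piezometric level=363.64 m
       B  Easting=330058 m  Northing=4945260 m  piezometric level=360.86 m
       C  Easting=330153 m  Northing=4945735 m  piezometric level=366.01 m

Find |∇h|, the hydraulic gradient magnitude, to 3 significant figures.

0.0163

Taking A as reference: B−A = (85, -150, -2.78); C−A = (180, 325, +2.37).
Determinant of the coordinate differences = 85·325 − 180·(-150) = 54625.
∂h/∂x = [(-2.78)·325 − (+2.37)·(-150)] / 54625 = -0.01003
∂h/∂y = [85·(+2.37) − 180·(-2.78)] / 54625 = +0.01285
|∇h| = √(-0.01003² + 0.01285²) = 0.0163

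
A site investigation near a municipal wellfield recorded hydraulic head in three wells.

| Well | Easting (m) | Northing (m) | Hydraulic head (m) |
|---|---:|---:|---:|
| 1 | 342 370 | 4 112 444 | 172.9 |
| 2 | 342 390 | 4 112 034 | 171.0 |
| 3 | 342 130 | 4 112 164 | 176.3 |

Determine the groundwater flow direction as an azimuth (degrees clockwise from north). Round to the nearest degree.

101°

Differences from 1: to 2 (Δx, Δy, Δh) = (20, -410, -1.9); to 3 = (-240, -280, +3.4).
Solve a·Δx + b·Δy = Δh: det = 20·(-280) − (-240)·(-410) = -104000.
∂h/∂x = [(-1.9)·(-280) − (+3.4)·(-410)] / -104000 = -0.01852
∂h/∂y = [20·(+3.4) − (-240)·(-1.9)] / -104000 = +0.003731
Flow direction (−∇h) has components (+0.01852 E, -0.003731 N).
Azimuth = atan2(E, N) = atan2(+0.01852, -0.003731) = 101.4° ≈ 101°.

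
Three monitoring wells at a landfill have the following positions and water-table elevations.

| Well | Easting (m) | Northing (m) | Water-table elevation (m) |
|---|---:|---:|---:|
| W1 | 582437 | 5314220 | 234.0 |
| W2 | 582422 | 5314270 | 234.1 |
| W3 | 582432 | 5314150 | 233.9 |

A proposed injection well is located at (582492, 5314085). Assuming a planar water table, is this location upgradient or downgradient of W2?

Taking W1 as reference: W2−W1 = (-15, 50, +0.1); W3−W1 = (-5, -70, -0.1).
Solve a·Δx + b·Δy = Δh: det = (-15)·(-70) − (-5)·50 = 1300.
∂h/∂x = [(+0.1)·(-70) − (-0.1)·50] / 1300 = -0.001538
∂h/∂y = [(-15)·(-0.1) − (-5)·(+0.1)] / 1300 = +0.001538
Head at (582492, 5314085) = 234.0 + (-0.001538)·(55) + (+0.001538)·(-135) = 233.71 m.
That is lower than the 234.1 m at W2, so the point is downgradient.

downgradient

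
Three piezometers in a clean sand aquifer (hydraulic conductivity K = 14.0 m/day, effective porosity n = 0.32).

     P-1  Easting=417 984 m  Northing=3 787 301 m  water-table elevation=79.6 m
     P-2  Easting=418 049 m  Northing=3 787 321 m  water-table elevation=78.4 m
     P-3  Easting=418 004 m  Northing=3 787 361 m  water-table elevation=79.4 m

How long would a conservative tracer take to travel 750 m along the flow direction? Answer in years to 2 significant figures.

Taking P-1 as reference: P-2−P-1 = (65, 20, -1.2); P-3−P-1 = (20, 60, -0.2).
Solve a·Δx + b·Δy = Δh: det = 65·60 − 20·20 = 3500.
∂h/∂x = [(-1.2)·60 − (-0.2)·20] / 3500 = -0.01943
∂h/∂y = [65·(-0.2) − 20·(-1.2)] / 3500 = +0.003143
|∇h| = √(-0.01943² + 0.003143²) = 0.01968
Seepage velocity v = K·i/n = 14.0 × 0.01968 / 0.32 = 0.861 m/day.
t = 750 / 0.861 = 871.1 days = 2.38 years.

2.4 years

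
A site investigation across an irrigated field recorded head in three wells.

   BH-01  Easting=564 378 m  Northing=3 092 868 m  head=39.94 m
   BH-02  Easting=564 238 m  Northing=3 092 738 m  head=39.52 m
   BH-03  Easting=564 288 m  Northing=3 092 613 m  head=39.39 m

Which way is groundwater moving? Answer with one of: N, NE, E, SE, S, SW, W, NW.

With h = a·x + b·y + c and BH-01 as origin, the differences give:
  (-140)·a + (-130)·b = -0.42
  (-90)·a + (-255)·b = -0.55
Eliminate b (×(-255) and ×(-130), subtract): 24000·a = 35.600 → a = ∂h/∂x = +0.001483
Back-substitute: b = ∂h/∂y = +0.001633.
Flow = −∇h = (-0.001483 east, -0.001633 north), which points southwest.

SW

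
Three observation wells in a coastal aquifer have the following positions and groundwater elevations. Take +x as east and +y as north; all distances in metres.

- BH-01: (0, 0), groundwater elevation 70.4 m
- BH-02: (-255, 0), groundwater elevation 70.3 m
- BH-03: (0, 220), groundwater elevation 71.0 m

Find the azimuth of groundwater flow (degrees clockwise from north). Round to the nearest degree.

188°

∂h/∂x = (70.3 − 70.4) / (-255 − 0) = +0.0003922
∂h/∂y = (71.0 − 70.4) / (220 − 0) = +0.002727
Flow direction (−∇h) has components (-0.0003922 E, -0.002727 N).
Azimuth = atan2(E, N) = atan2(-0.0003922, -0.002727) = 188.2° ≈ 188°.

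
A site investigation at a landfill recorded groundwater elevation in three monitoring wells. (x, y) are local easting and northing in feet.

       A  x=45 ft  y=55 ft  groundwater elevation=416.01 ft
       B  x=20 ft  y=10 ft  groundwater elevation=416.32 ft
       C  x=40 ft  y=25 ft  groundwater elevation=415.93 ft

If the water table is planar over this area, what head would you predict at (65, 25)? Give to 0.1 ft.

415.3 ft

Taking A as reference: B−A = (-25, -45, +0.31); C−A = (-5, -30, -0.08).
Solve a·Δx + b·Δy = Δh: det = (-25)·(-30) − (-5)·(-45) = 525.
∂h/∂x = [(+0.31)·(-30) − (-0.08)·(-45)] / 525 = -0.02457
∂h/∂y = [(-25)·(-0.08) − (-5)·(+0.31)] / 525 = +0.006762
h(65, 25) = 416.01 + (-0.02457)·(20) + (+0.006762)·(-30) = 416.01 -0.491 -0.203 = 415.316 ft.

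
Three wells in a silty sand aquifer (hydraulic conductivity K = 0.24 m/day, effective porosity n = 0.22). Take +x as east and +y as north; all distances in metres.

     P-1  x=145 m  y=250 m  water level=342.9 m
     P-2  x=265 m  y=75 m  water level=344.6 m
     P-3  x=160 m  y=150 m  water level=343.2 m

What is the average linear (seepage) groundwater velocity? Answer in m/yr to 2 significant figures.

5.0 m/yr

Differences from P-1: to P-2 (Δx, Δy, Δh) = (120, -175, +1.7); to P-3 = (15, -100, +0.3).
Solve a·Δx + b·Δy = Δh: det = 120·(-100) − 15·(-175) = -9375.
∂h/∂x = [(+1.7)·(-100) − (+0.3)·(-175)] / -9375 = +0.01253
∂h/∂y = [120·(+0.3) − 15·(+1.7)] / -9375 = -0.001120
|∇h| = √(0.01253² + -0.001120²) = 0.01258
Seepage velocity v = K·i/n = 0.24 × 0.01258 / 0.22 = 0.01372 m/day = 5.011 m/yr.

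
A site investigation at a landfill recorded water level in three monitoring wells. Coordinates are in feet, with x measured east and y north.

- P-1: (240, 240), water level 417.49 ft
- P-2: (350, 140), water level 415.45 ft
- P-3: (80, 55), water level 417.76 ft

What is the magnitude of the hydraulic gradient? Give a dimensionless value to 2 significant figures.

With h = a·x + b·y + c and P-1 as origin, the differences give:
  110·a + (-100)·b = -2.04
  (-160)·a + (-185)·b = +0.27
Eliminate b (×(-185) and ×(-100), subtract): -36350·a = 404.400 → a = ∂h/∂x = -0.01113
Back-substitute: b = ∂h/∂y = +0.008162.
|∇h| = √(-0.01113² + 0.008162²) = 0.0138

0.014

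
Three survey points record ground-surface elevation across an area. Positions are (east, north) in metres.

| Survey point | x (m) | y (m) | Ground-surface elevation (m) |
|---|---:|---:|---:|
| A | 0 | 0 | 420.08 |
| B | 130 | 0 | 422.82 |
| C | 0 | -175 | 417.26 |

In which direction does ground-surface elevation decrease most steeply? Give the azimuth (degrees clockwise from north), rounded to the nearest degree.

∂z/∂x = (422.82 − 420.08) / (130 − 0) = +0.02108
∂z/∂y = (417.26 − 420.08) / (-175 − 0) = +0.01611
Steepest decrease is along −∇f: components (-0.02108 E, -0.01611 N).
Azimuth = atan2(-0.02108, -0.01611) = 232.6° ≈ 233°.

233°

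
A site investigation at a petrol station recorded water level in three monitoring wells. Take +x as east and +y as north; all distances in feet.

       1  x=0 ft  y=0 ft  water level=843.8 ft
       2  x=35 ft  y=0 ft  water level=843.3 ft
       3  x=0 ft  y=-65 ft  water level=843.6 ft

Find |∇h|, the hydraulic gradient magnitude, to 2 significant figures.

∂h/∂x = (843.3 − 843.8) / (35 − 0) = -0.01429
∂h/∂y = (843.6 − 843.8) / (-65 − 0) = +0.003077
|∇h| = √(-0.01429² + 0.003077²) = 0.01462

0.015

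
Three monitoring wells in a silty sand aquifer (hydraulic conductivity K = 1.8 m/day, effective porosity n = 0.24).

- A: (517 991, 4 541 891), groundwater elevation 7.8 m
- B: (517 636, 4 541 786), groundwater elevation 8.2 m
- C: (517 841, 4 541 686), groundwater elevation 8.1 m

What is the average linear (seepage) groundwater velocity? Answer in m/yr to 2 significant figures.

3.3 m/yr

Taking A as reference: B−A = (-355, -105, +0.4); C−A = (-150, -205, +0.3).
Determinant of the coordinate differences = (-355)·(-205) − (-150)·(-105) = 57025.
∂h/∂x = [(+0.4)·(-205) − (+0.3)·(-105)] / 57025 = -0.0008856
∂h/∂y = [(-355)·(+0.3) − (-150)·(+0.4)] / 57025 = -0.0008154
|∇h| = √(-0.0008856² + -0.0008154²) = 0.001204
Seepage velocity v = K·i/n = 1.8 × 0.001204 / 0.24 = 0.00903 m/day = 3.298 m/yr.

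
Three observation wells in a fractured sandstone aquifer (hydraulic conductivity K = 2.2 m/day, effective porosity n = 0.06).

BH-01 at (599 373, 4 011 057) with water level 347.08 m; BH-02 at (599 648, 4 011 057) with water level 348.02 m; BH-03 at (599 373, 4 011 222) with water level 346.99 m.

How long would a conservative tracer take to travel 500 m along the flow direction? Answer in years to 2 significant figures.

∂h/∂x = (348.02 − 347.08) / (599648 − 599373) = +0.003418
∂h/∂y = (346.99 − 347.08) / (4011222 − 4011057) = -0.0005455
|∇h| = √(0.003418² + -0.0005455²) = 0.003461
Seepage velocity v = K·i/n = 2.2 × 0.003461 / 0.06 = 0.1269 m/day.
t = 500 / 0.1269 = 3940 days = 10.8 years.

11 years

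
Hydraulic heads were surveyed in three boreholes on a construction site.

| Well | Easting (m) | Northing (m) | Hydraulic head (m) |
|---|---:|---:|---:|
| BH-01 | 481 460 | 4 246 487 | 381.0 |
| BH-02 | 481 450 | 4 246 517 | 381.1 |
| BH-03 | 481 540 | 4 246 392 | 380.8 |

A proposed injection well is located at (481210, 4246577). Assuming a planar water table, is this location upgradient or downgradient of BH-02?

Three-point gradient (reference BH-01): Δ to BH-02 = (-10, 30, +0.1), Δ to BH-03 = (80, -95, -0.2).
∂h/∂x = +0.002414, ∂h/∂y = +0.004138 (det = -1450).
Head at (481210, 4246577) = 381.0 + (+0.002414)·(-250) + (+0.004138)·(90) = 380.77 m.
That is lower than the 381.1 m at BH-02, so the point is downgradient.

downgradient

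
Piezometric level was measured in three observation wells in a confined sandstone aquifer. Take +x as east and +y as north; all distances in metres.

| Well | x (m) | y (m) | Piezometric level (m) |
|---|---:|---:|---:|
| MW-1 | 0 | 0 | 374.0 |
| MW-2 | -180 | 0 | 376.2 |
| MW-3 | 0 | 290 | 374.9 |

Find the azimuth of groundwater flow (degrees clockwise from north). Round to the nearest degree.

∂h/∂x = (376.2 − 374.0) / (-180 − 0) = -0.01222
∂h/∂y = (374.9 − 374.0) / (290 − 0) = +0.003103
Flow direction (−∇h) has components (+0.01222 E, -0.003103 N).
Azimuth = atan2(E, N) = atan2(+0.01222, -0.003103) = 104.2° ≈ 104°.

104°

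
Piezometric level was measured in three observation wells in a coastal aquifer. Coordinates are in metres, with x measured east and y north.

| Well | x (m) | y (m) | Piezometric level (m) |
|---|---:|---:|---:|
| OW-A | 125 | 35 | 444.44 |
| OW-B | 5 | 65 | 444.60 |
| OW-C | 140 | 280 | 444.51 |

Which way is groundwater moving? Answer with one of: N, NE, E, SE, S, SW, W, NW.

E

Differences from OW-A: to OW-B (Δx, Δy, Δh) = (-120, 30, +0.16); to OW-C = (15, 245, +0.07).
Solve a·Δx + b·Δy = Δh: det = (-120)·245 − 15·30 = -29850.
∂h/∂x = [(+0.16)·245 − (+0.07)·30] / -29850 = -0.001243
∂h/∂y = [(-120)·(+0.07) − 15·(+0.16)] / -29850 = +0.0003618
Flow = −∇h = (+0.001243 east, -0.0003618 north), which points east.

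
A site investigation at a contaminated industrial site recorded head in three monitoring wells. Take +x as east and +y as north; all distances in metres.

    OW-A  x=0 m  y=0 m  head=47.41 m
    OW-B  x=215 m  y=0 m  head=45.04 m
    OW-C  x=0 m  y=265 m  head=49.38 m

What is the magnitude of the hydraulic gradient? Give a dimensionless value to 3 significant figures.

∂h/∂x = (45.04 − 47.41) / (215 − 0) = -0.01102
∂h/∂y = (49.38 − 47.41) / (265 − 0) = +0.007434
|∇h| = √(-0.01102² + 0.007434²) = 0.01329

0.0133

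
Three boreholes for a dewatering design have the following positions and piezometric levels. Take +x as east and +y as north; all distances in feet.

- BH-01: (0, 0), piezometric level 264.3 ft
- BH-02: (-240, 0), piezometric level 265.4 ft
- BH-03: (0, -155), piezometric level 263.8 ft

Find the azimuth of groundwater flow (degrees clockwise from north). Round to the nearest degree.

∂h/∂x = (265.4 − 264.3) / (-240 − 0) = -0.004583
∂h/∂y = (263.8 − 264.3) / (-155 − 0) = +0.003226
Flow direction (−∇h) has components (+0.004583 E, -0.003226 N).
Azimuth = atan2(E, N) = atan2(+0.004583, -0.003226) = 125.1° ≈ 125°.

125°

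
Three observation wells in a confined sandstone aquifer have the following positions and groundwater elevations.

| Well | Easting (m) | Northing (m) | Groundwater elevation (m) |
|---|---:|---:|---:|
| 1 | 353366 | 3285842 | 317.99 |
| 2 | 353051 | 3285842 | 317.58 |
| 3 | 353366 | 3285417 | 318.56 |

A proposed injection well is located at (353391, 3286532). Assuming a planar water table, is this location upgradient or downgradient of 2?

∂h/∂x = (317.58 − 317.99) / (353051 − 353366) = +0.001302
∂h/∂y = (318.56 − 317.99) / (3285417 − 3285842) = -0.001341
Head at (353391, 3286532) = 317.99 + (+0.001302)·(25) + (-0.001341)·(690) = 317.10 m.
That is lower than the 317.58 m at 2, so the point is downgradient.

downgradient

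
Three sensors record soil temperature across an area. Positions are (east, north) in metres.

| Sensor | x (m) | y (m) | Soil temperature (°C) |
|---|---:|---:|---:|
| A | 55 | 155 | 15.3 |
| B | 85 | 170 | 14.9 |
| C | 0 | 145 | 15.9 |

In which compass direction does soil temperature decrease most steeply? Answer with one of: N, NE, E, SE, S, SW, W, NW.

NE

With T = a·x + b·y + c and A as origin, the differences give:
  30·a + 15·b = -0.4
  (-55)·a + (-10)·b = +0.6
Eliminate b (×(-10) and ×15, subtract): 525·a = -5.00 → a = ∂T/∂x = -0.009524
Back-substitute: b = ∂T/∂y = -0.007619.
Steepest decrease is along −∇f = (+0.009524 E, +0.007619 N) → northeast.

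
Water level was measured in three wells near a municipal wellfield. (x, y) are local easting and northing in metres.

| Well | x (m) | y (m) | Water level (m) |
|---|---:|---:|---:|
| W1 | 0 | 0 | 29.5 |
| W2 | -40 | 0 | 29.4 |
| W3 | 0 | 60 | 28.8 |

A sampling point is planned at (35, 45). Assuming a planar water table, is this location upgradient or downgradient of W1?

downgradient

∂h/∂x = (29.4 − 29.5) / (-40 − 0) = +0.002500
∂h/∂y = (28.8 − 29.5) / (60 − 0) = -0.01167
Head at (35, 45) = 29.5 + (+0.002500)·(35) + (-0.01167)·(45) = 29.06 m.
That is lower than the 29.5 m at W1, so the point is downgradient.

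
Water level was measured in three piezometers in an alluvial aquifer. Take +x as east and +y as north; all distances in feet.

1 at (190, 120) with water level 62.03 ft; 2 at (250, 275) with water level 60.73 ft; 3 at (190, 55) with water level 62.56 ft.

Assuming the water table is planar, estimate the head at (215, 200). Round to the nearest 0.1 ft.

Taking 1 as reference: 2−1 = (60, 155, -1.30); 3−1 = (0, -65, +0.53).
Determinant of the coordinate differences = 60·(-65) − 0·155 = -3900.
∂h/∂x = [(-1.30)·(-65) − (+0.53)·155] / -3900 = -0.0006026
∂h/∂y = [60·(+0.53) − 0·(-1.30)] / -3900 = -0.008154
h(215, 200) = 62.03 + (-0.0006026)·(25) + (-0.008154)·(80) = 62.03 -0.015 -0.652 = 61.363 ft.

61.4 ft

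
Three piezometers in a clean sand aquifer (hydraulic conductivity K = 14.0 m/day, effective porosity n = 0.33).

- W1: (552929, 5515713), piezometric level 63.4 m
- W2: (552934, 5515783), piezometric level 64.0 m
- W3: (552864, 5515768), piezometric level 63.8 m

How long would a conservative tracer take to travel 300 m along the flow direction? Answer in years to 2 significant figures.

2.3 years

Taking W1 as reference: W2−W1 = (5, 70, +0.6); W3−W1 = (-65, 55, +0.4).
Determinant of the coordinate differences = 5·55 − (-65)·70 = 4825.
∂h/∂x = [(+0.6)·55 − (+0.4)·70] / 4825 = +0.001036
∂h/∂y = [5·(+0.4) − (-65)·(+0.6)] / 4825 = +0.008497
|∇h| = √(0.001036² + 0.008497²) = 0.00856
Seepage velocity v = K·i/n = 14.0 × 0.00856 / 0.33 = 0.3632 m/day.
t = 300 / 0.3632 = 826 days = 2.26 years.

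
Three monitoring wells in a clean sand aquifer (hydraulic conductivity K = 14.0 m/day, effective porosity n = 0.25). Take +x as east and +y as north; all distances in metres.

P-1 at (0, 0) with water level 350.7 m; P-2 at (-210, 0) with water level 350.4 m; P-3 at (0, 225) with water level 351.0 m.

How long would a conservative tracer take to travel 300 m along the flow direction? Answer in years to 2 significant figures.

7.5 years

∂h/∂x = (350.4 − 350.7) / (-210 − 0) = +0.001429
∂h/∂y = (351.0 − 350.7) / (225 − 0) = +0.001333
|∇h| = √(0.001429² + 0.001333²) = 0.001954
Seepage velocity v = K·i/n = 14.0 × 0.001954 / 0.25 = 0.1094 m/day.
t = 300 / 0.1094 = 2742 days = 7.51 years.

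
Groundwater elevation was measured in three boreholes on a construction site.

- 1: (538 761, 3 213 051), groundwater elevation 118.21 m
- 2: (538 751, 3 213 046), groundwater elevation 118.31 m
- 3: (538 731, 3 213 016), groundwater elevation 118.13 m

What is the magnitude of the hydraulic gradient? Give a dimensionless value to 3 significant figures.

With h = a·x + b·y + c and 1 as origin, the differences give:
  (-10)·a + (-5)·b = +0.10
  (-30)·a + (-35)·b = -0.08
Eliminate b (×(-35) and ×(-5), subtract): 200·a = -3.900 → a = ∂h/∂x = -0.01950
Back-substitute: b = ∂h/∂y = +0.01900.
|∇h| = √(-0.01950² + 0.01900²) = 0.02723

0.0272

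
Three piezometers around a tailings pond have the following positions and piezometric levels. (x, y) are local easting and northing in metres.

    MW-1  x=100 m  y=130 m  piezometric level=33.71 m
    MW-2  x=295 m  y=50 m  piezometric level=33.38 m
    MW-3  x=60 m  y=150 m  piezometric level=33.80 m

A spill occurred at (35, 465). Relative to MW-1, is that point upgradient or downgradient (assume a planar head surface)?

Three-point gradient (reference MW-1): Δ to MW-2 = (195, -80, -0.33), Δ to MW-3 = (-40, 20, +0.09).
∂h/∂x = +0.0008571, ∂h/∂y = +0.006214 (det = 700).
Head at (35, 465) = 33.71 + (+0.0008571)·(-65) + (+0.006214)·(335) = 35.74 m.
That is higher than the 33.71 m at MW-1, so the point is upgradient.

upgradient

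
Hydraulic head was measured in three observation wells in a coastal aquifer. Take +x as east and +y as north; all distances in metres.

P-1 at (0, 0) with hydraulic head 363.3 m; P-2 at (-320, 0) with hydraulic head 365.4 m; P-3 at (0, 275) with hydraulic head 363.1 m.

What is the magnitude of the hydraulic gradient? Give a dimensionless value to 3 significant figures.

0.00660

∂h/∂x = (365.4 − 363.3) / (-320 − 0) = -0.006562
∂h/∂y = (363.1 − 363.3) / (275 − 0) = -0.0007273
|∇h| = √(-0.006562² + -0.0007273²) = 0.006602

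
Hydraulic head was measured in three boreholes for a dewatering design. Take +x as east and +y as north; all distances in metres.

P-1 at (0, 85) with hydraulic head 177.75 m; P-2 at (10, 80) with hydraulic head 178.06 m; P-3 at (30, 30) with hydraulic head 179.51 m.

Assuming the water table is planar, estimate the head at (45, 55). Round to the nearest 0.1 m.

179.3 m

Differences from P-1: to P-2 (Δx, Δy, Δh) = (10, -5, +0.31); to P-3 = (30, -55, +1.76).
Determinant of the coordinate differences = 10·(-55) − 30·(-5) = -400.
∂h/∂x = [(+0.31)·(-55) − (+1.76)·(-5)] / -400 = +0.02063
∂h/∂y = [10·(+1.76) − 30·(+0.31)] / -400 = -0.02075
h(45, 55) = 177.75 + (+0.02063)·(45) + (-0.02075)·(-30) = 177.75 +0.928 +0.622 = 179.301 m.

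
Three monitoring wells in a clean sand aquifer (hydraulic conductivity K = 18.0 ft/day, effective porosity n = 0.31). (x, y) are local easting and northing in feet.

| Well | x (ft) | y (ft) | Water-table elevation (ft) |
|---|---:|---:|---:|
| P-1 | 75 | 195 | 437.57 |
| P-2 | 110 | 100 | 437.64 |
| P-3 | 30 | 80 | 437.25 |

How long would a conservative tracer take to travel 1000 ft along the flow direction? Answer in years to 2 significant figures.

10.0 years

With h = a·x + b·y + c and P-1 as origin, the differences give:
  35·a + (-95)·b = +0.07
  (-45)·a + (-115)·b = -0.32
Eliminate b (×(-115) and ×(-95), subtract): -8300·a = -38.450 → a = ∂h/∂x = +0.004633
Back-substitute: b = ∂h/∂y = +0.0009699.
|∇h| = √(0.004633² + 0.0009699²) = 0.004733
Seepage velocity v = K·i/n = 18.0 × 0.004733 / 0.31 = 0.2748 ft/day.
t = 1000 / 0.2748 = 3639 days = 9.96 years.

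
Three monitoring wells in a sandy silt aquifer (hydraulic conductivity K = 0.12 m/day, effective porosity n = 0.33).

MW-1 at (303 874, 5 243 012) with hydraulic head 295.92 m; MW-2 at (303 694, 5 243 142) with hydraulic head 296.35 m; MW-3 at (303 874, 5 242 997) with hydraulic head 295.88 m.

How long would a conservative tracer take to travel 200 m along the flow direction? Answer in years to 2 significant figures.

Differences from MW-1: to MW-2 (Δx, Δy, Δh) = (-180, 130, +0.43); to MW-3 = (0, -15, -0.04).
Solve a·Δx + b·Δy = Δh: det = (-180)·(-15) − 0·130 = 2700.
∂h/∂x = [(+0.43)·(-15) − (-0.04)·130] / 2700 = -0.0004630
∂h/∂y = [(-180)·(-0.04) − 0·(+0.43)] / 2700 = +0.002667
|∇h| = √(-0.0004630² + 0.002667²) = 0.002707
Seepage velocity v = K·i/n = 0.12 × 0.002707 / 0.33 = 0.0009844 m/day.
t = 200 / 0.0009844 = 2.032e+05 days = 556 years.

560 years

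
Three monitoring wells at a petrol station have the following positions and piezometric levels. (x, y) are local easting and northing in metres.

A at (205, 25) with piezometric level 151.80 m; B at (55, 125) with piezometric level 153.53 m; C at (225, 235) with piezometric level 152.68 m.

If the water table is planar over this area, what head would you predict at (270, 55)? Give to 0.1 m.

151.4 m

Differences from A: to B (Δx, Δy, Δh) = (-150, 100, +1.73); to C = (20, 210, +0.88).
Solve a·Δx + b·Δy = Δh: det = (-150)·210 − 20·100 = -33500.
∂h/∂x = [(+1.73)·210 − (+0.88)·100] / -33500 = -0.008218
∂h/∂y = [(-150)·(+0.88) − 20·(+1.73)] / -33500 = +0.004973
h(270, 55) = 151.80 + (-0.008218)·(65) + (+0.004973)·(30) = 151.80 -0.534 +0.149 = 151.415 m.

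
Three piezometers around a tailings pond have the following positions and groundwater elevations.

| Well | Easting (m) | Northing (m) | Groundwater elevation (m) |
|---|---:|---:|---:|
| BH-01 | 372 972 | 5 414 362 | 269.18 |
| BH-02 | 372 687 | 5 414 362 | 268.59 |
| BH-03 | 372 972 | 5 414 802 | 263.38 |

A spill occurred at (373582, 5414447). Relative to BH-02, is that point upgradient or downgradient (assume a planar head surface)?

∂h/∂x = (268.59 − 269.18) / (372687 − 372972) = +0.002070
∂h/∂y = (263.38 − 269.18) / (5414802 − 5414362) = -0.01318
Head at (373582, 5414447) = 269.18 + (+0.002070)·(610) + (-0.01318)·(85) = 269.32 m.
That is higher than the 268.59 m at BH-02, so the point is upgradient.

upgradient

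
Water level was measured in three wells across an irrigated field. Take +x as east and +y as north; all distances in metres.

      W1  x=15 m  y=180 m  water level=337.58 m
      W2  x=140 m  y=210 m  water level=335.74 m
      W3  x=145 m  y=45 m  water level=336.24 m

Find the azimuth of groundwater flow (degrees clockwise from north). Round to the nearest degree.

076°

Three-point gradient (reference W1): Δ to W2 = (125, 30, -1.84), Δ to W3 = (130, -135, -1.34).
∂h/∂x = -0.01389, ∂h/∂y = -0.003451 (det = -20775).
Flow direction (−∇h) has components (+0.01389 E, +0.003451 N).
Azimuth = atan2(E, N) = atan2(+0.01389, +0.003451) = 76.0° ≈ 076°.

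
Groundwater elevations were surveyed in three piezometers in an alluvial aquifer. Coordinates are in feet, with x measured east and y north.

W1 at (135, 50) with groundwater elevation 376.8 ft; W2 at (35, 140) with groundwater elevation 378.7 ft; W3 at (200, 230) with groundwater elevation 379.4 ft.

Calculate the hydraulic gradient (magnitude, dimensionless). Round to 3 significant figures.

0.0167

Taking W1 as reference: W2−W1 = (-100, 90, +1.9); W3−W1 = (65, 180, +2.6).
Solve a·Δx + b·Δy = Δh: det = (-100)·180 − 65·90 = -23850.
∂h/∂x = [(+1.9)·180 − (+2.6)·90] / -23850 = -0.004528
∂h/∂y = [(-100)·(+2.6) − 65·(+1.9)] / -23850 = +0.01608
|∇h| = √(-0.004528² + 0.01608²) = 0.01671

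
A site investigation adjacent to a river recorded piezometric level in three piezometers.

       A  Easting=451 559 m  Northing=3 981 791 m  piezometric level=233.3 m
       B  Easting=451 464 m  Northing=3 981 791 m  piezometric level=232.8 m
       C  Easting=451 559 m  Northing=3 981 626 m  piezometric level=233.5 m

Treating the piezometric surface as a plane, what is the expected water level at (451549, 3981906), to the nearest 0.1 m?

233.1 m

∂h/∂x = (232.8 − 233.3) / (451464 − 451559) = +0.005263
∂h/∂y = (233.5 − 233.3) / (3981626 − 3981791) = -0.001212
h(451549, 3981906) = 233.3 + (+0.005263)·(-10) + (-0.001212)·(115) = 233.3 -0.053 -0.139 = 233.108 m.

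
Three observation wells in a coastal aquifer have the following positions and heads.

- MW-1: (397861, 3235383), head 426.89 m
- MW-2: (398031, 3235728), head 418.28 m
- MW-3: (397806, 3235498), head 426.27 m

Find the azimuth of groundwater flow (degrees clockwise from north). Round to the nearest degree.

Three-point gradient (reference MW-1): Δ to MW-2 = (170, 345, -8.61), Δ to MW-3 = (-55, 115, -0.62).
∂h/∂x = -0.02015, ∂h/∂y = -0.01503 (det = 38525).
Flow direction (−∇h) has components (+0.02015 E, +0.01503 N).
Azimuth = atan2(E, N) = atan2(+0.02015, +0.01503) = 53.3° ≈ 053°.

053°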